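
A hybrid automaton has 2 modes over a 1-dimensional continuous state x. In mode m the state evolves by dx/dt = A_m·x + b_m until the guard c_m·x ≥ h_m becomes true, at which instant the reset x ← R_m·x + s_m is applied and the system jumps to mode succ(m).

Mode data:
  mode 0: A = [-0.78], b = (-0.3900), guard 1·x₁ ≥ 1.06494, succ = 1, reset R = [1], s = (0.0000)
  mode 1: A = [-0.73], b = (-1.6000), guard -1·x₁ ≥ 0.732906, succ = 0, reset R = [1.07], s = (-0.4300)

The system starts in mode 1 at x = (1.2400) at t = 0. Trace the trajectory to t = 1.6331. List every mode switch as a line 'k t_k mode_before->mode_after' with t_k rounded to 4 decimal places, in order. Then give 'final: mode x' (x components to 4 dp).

Mode 1: guard c·x = 0.7329 hit at Δt = 1.1718 (t = 1.1718), x⁻ = (-0.7329) → reset → x⁺ = (-1.2142), jump to mode 0
Mode 0: flow for 0.4613 to horizon, guard not reached → x = (-0.9984)

1 1.1718 1->0
final: 0 -0.9984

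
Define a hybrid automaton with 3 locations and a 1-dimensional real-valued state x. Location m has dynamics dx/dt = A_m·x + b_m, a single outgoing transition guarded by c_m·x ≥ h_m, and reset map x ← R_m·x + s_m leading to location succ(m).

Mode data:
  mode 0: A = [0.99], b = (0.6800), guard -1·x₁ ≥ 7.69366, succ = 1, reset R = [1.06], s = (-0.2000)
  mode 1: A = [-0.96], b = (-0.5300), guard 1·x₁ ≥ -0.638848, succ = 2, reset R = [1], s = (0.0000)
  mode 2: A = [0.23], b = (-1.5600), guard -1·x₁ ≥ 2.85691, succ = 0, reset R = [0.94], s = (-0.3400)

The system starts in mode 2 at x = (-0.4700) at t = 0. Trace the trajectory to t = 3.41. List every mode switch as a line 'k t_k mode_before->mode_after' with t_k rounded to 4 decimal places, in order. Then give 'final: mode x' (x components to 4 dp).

1 1.2370 2->0
2 2.3454 0->1
final: 1 -3.3602

Mode 2: guard c·x = 2.8569 hit at Δt = 1.2370 (t = 1.2370), x⁻ = (-2.8569) → reset → x⁺ = (-3.0255), jump to mode 0
Mode 0: guard c·x = 7.6937 hit at Δt = 1.1084 (t = 2.3454), x⁻ = (-7.6937) → reset → x⁺ = (-8.3553), jump to mode 1
Mode 1: flow for 1.0646 to horizon, guard not reached → x = (-3.3602)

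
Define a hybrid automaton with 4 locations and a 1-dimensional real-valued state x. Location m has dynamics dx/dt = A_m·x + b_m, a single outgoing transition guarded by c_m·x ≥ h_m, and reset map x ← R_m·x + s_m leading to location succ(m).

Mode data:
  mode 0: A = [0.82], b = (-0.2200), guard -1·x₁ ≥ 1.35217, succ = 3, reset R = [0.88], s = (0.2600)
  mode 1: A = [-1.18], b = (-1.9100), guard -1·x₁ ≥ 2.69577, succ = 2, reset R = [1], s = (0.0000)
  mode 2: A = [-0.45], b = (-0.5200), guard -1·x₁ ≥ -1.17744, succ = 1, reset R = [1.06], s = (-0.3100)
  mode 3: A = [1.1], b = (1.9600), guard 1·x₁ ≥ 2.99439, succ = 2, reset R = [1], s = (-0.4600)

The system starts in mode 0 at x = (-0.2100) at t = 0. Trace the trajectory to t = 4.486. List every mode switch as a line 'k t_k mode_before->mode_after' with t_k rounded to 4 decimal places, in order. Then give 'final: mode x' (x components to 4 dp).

1 1.4881 0->3
2 3.0553 3->2
3 4.0741 2->1
final: 1 -0.0461

Mode 0: guard c·x = 1.3522 hit at Δt = 1.4881 (t = 1.4881), x⁻ = (-1.3522) → reset → x⁺ = (-0.9299), jump to mode 3
Mode 3: guard c·x = 2.9944 hit at Δt = 1.5672 (t = 3.0553), x⁻ = (2.9944) → reset → x⁺ = (2.5344), jump to mode 2
Mode 2: guard c·x = -1.1774 hit at Δt = 1.0188 (t = 4.0741), x⁻ = (1.1774) → reset → x⁺ = (0.9381), jump to mode 1
Mode 1: flow for 0.4119 to horizon, guard not reached → x = (-0.0461)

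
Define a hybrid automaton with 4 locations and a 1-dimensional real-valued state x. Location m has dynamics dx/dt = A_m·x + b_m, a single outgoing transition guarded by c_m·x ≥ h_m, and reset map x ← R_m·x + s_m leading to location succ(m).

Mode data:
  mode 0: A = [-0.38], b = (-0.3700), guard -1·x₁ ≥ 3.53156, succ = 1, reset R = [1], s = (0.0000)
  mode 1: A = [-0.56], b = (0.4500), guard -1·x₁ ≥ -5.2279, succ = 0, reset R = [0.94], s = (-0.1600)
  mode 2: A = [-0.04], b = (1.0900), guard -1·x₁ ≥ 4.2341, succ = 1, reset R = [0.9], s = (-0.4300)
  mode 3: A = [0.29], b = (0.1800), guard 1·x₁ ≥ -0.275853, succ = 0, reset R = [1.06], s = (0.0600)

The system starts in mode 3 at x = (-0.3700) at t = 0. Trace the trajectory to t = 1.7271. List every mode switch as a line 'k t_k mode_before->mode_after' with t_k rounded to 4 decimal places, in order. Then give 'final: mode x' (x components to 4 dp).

Mode 3: guard c·x = -0.2759 hit at Δt = 1.0995 (t = 1.0995), x⁻ = (-0.2759) → reset → x⁺ = (-0.2324), jump to mode 0
Mode 0: flow for 0.6276 to horizon, guard not reached → x = (-0.3897)

1 1.0995 3->0
final: 0 -0.3897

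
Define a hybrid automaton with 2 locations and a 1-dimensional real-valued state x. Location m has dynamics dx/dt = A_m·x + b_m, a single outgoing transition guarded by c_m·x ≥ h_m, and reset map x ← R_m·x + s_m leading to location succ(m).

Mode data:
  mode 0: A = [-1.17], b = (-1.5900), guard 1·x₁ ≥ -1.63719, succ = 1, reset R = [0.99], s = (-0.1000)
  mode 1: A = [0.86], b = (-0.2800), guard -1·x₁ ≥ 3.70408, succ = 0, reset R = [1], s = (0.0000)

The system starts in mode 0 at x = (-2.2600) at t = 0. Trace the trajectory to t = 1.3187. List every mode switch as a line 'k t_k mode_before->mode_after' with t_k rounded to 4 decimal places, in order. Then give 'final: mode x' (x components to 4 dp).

Mode 0: guard c·x = -1.6372 hit at Δt = 1.0044 (t = 1.0044), x⁻ = (-1.6372) → reset → x⁺ = (-1.7208), jump to mode 1
Mode 1: flow for 0.3143 to horizon, guard not reached → x = (-2.3559)

1 1.0044 0->1
final: 1 -2.3559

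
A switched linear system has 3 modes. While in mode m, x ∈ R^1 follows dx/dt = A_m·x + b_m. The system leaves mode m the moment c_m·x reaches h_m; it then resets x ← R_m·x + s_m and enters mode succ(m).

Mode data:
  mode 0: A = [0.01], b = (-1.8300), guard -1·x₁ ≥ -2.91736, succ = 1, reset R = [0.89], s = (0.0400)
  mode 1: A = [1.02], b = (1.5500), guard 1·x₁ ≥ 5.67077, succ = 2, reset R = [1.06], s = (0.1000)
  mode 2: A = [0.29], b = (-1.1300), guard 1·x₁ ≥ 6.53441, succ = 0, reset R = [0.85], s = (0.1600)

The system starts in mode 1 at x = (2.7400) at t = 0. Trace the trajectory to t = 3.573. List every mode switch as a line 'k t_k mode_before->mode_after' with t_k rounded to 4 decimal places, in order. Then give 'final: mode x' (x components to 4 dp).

Mode 1: guard c·x = 5.6708 hit at Δt = 0.5133 (t = 0.5133), x⁻ = (5.6708) → reset → x⁺ = (6.1110), jump to mode 2
Mode 2: guard c·x = 6.5344 hit at Δt = 0.6033 (t = 1.1166), x⁻ = (6.5344) → reset → x⁺ = (5.7142), jump to mode 0
Mode 0: guard c·x = -2.9174 hit at Δt = 1.5653 (t = 2.6819), x⁻ = (2.9174) → reset → x⁺ = (2.6365), jump to mode 1
Mode 1: guard c·x = 5.6708 hit at Δt = 0.5374 (t = 3.2193), x⁻ = (5.6708) → reset → x⁺ = (6.1110), jump to mode 2
Mode 2: flow for 0.3537 to horizon, guard not reached → x = (6.3502)

1 0.5133 1->2
2 1.1166 2->0
3 2.6819 0->1
4 3.2193 1->2
final: 2 6.3502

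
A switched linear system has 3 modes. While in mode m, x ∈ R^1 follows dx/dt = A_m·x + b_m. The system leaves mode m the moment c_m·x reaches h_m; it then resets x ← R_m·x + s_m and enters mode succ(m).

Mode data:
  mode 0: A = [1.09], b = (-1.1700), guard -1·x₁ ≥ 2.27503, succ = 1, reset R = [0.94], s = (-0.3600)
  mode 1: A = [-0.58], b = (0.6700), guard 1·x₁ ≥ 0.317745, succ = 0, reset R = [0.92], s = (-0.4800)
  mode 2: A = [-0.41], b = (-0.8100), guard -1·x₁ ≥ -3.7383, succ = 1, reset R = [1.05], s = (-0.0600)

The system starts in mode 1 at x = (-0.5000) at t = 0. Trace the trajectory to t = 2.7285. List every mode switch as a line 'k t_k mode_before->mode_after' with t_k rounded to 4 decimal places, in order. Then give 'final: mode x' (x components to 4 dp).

1 1.1747 1->0
2 2.0706 0->1
final: 1 -1.3395

Mode 1: guard c·x = 0.3177 hit at Δt = 1.1747 (t = 1.1747), x⁻ = (0.3177) → reset → x⁺ = (-0.1877), jump to mode 0
Mode 0: guard c·x = 2.2750 hit at Δt = 0.8959 (t = 2.0706), x⁻ = (-2.2750) → reset → x⁺ = (-2.4985), jump to mode 1
Mode 1: flow for 0.6579 to horizon, guard not reached → x = (-1.3395)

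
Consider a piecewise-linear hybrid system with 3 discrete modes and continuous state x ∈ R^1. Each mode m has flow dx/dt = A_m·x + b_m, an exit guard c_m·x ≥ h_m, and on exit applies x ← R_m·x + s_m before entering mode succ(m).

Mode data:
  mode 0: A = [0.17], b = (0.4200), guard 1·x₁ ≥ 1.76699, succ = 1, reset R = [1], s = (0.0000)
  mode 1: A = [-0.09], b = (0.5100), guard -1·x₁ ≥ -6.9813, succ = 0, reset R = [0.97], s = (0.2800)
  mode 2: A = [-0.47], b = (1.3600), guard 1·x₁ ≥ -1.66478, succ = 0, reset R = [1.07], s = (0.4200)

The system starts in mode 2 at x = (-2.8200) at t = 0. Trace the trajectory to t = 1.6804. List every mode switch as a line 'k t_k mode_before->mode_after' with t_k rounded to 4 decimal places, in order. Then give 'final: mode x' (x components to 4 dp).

Mode 2: guard c·x = -1.6648 hit at Δt = 0.4806 (t = 0.4806), x⁻ = (-1.6648) → reset → x⁺ = (-1.3613), jump to mode 0
Mode 0: flow for 1.1998 to horizon, guard not reached → x = (-1.1103)

1 0.4806 2->0
final: 0 -1.1103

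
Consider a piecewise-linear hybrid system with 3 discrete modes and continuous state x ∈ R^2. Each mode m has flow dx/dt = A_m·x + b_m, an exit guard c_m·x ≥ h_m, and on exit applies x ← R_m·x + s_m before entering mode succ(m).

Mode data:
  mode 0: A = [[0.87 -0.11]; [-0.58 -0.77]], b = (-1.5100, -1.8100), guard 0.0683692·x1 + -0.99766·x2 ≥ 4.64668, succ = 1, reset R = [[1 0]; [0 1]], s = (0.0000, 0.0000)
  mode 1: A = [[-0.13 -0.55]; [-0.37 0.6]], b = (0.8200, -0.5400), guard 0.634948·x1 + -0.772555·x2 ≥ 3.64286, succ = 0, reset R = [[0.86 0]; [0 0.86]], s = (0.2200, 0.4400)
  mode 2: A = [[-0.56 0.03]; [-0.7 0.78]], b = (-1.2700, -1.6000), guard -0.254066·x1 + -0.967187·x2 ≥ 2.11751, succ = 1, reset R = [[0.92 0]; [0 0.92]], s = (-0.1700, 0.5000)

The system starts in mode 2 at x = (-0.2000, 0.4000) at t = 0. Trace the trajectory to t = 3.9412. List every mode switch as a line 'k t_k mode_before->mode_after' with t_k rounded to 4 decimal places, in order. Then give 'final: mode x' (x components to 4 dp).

Mode 2: guard c·x = 2.1175 hit at Δt = 1.5310 (t = 1.5310), x⁻ = (-1.4138, -1.8180) → reset → x⁺ = (-1.4707, -1.1725), jump to mode 1
Mode 1: guard c·x = 3.6429 hit at Δt = 1.4045 (t = 2.9355), x⁻ = (1.3401, -3.6140) → reset → x⁺ = (1.3725, -2.6680), jump to mode 0
Mode 0: flow for 1.0057 to horizon, guard not reached → x = (1.3698, -3.0522)

1 1.5310 2->1
2 2.9355 1->0
final: 0 1.3698 -3.0522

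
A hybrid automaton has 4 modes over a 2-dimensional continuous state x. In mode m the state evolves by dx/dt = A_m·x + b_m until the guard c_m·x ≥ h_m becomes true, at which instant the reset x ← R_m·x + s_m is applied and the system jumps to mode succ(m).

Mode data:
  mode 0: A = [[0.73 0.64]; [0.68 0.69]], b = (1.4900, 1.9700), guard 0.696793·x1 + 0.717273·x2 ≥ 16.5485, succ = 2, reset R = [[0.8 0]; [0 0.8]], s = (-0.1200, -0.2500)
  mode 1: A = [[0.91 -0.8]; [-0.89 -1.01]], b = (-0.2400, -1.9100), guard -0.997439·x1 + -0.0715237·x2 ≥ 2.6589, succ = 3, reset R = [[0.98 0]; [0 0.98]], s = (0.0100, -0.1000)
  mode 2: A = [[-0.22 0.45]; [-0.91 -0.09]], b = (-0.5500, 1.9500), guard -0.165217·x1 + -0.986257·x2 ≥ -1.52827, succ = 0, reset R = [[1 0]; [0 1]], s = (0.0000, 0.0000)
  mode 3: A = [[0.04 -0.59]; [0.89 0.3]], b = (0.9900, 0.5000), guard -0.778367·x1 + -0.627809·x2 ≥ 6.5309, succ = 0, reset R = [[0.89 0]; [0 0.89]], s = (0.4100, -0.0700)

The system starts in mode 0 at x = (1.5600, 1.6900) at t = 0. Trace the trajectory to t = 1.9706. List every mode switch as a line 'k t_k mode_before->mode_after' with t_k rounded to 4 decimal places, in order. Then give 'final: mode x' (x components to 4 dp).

1 1.0969 0->2
final: 2 9.1691 3.2169

Mode 0: guard c·x = 16.5485 hit at Δt = 1.0969 (t = 1.0969), x⁻ = (11.3586, 12.0371) → reset → x⁺ = (8.9669, 9.3797), jump to mode 2
Mode 2: flow for 0.8737 to horizon, guard not reached → x = (9.1691, 3.2169)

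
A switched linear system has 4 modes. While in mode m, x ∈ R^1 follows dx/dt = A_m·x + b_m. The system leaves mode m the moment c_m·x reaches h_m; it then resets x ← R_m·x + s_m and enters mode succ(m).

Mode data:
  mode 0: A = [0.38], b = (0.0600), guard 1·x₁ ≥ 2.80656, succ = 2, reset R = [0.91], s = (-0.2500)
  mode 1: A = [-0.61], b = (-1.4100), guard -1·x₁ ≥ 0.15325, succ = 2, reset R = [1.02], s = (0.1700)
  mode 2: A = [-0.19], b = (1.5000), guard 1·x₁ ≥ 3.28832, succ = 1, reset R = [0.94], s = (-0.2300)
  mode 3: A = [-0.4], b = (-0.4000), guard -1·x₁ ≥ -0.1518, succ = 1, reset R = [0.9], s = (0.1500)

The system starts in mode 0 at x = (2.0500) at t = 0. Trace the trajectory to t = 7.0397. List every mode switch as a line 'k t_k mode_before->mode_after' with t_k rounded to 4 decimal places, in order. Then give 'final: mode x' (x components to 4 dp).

1 0.7754 0->2
2 1.7947 2->1
3 3.2276 1->2
4 6.0540 2->1
final: 1 0.5236

Mode 0: guard c·x = 2.8066 hit at Δt = 0.7754 (t = 0.7754), x⁻ = (2.8066) → reset → x⁺ = (2.3040), jump to mode 2
Mode 2: guard c·x = 3.2883 hit at Δt = 1.0193 (t = 1.7947), x⁻ = (3.2883) → reset → x⁺ = (2.8610), jump to mode 1
Mode 1: guard c·x = 0.1532 hit at Δt = 1.4329 (t = 3.2276), x⁻ = (-0.1533) → reset → x⁺ = (0.0137), jump to mode 2
Mode 2: guard c·x = 3.2883 hit at Δt = 2.8264 (t = 6.0540), x⁻ = (3.2883) → reset → x⁺ = (2.8610), jump to mode 1
Mode 1: flow for 0.9857 to horizon, guard not reached → x = (0.5236)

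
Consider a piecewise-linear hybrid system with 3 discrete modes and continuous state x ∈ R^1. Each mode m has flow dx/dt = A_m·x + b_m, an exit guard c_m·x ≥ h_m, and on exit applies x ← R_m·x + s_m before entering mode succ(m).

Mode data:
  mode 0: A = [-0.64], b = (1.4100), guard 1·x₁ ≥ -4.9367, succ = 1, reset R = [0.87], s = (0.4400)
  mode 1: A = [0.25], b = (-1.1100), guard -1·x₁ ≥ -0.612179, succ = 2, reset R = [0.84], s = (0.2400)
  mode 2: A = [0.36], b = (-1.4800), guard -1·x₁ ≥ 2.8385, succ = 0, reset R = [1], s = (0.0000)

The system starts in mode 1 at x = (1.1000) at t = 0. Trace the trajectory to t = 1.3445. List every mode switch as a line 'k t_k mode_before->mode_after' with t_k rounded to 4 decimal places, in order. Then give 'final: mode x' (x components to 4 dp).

1 0.5453 1->2
final: 2 -0.3649

Mode 1: guard c·x = -0.6122 hit at Δt = 0.5453 (t = 0.5453), x⁻ = (0.6122) → reset → x⁺ = (0.7542), jump to mode 2
Mode 2: flow for 0.7992 to horizon, guard not reached → x = (-0.3649)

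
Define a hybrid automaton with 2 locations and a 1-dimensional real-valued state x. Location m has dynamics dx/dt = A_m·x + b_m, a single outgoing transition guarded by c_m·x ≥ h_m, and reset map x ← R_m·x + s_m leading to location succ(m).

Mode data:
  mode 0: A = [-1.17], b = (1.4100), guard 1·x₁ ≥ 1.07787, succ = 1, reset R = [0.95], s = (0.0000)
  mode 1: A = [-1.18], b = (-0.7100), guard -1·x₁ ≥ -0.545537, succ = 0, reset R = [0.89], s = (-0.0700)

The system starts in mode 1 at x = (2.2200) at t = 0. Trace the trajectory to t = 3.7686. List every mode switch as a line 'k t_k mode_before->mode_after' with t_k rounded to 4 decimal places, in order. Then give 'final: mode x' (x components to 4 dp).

Mode 1: guard c·x = -0.5455 hit at Δt = 0.7627 (t = 0.7627), x⁻ = (0.5455) → reset → x⁺ = (0.4155), jump to mode 0
Mode 0: guard c·x = 1.0779 hit at Δt = 1.5601 (t = 2.3228), x⁻ = (1.0779) → reset → x⁺ = (1.0240), jump to mode 1
Mode 1: guard c·x = -0.5455 hit at Δt = 0.2954 (t = 2.6182), x⁻ = (0.5455) → reset → x⁺ = (0.4155), jump to mode 0
Mode 0: flow for 1.1504 to horizon, guard not reached → x = (0.9996)

1 0.7627 1->0
2 2.3228 0->1
3 2.6182 1->0
final: 0 0.9996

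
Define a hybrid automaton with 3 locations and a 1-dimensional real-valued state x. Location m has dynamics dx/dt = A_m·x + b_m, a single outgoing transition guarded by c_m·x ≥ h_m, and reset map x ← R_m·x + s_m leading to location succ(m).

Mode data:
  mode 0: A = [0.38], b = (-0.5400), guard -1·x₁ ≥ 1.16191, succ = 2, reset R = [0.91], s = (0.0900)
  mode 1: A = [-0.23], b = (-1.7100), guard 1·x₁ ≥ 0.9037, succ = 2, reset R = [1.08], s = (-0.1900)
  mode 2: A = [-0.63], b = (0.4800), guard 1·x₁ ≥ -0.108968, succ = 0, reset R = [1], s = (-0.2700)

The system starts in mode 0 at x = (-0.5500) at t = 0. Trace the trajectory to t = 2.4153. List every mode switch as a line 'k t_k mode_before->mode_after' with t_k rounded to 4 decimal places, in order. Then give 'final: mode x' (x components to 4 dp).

1 0.7115 0->2
2 1.8003 2->0
final: 0 -0.8529

Mode 0: guard c·x = 1.1619 hit at Δt = 0.7115 (t = 0.7115), x⁻ = (-1.1619) → reset → x⁺ = (-0.9673), jump to mode 2
Mode 2: guard c·x = -0.1090 hit at Δt = 1.0888 (t = 1.8003), x⁻ = (-0.1090) → reset → x⁺ = (-0.3790), jump to mode 0
Mode 0: flow for 0.6150 to horizon, guard not reached → x = (-0.8529)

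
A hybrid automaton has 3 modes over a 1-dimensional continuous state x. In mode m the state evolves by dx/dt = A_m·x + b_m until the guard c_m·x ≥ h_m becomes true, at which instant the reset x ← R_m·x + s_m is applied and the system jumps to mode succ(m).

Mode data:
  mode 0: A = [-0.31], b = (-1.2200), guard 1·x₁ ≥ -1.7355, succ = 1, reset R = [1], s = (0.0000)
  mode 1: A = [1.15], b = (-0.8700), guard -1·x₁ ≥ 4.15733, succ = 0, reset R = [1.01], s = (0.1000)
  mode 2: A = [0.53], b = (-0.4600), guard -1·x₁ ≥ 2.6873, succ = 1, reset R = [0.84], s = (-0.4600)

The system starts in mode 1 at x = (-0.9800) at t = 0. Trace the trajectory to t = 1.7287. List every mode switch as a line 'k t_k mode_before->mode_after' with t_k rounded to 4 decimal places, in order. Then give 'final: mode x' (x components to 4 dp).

Mode 1: guard c·x = 4.1573 hit at Δt = 0.9045 (t = 0.9045), x⁻ = (-4.1573) → reset → x⁺ = (-4.0989), jump to mode 0
Mode 0: flow for 0.8242 to horizon, guard not reached → x = (-4.0621)

1 0.9045 1->0
final: 0 -4.0621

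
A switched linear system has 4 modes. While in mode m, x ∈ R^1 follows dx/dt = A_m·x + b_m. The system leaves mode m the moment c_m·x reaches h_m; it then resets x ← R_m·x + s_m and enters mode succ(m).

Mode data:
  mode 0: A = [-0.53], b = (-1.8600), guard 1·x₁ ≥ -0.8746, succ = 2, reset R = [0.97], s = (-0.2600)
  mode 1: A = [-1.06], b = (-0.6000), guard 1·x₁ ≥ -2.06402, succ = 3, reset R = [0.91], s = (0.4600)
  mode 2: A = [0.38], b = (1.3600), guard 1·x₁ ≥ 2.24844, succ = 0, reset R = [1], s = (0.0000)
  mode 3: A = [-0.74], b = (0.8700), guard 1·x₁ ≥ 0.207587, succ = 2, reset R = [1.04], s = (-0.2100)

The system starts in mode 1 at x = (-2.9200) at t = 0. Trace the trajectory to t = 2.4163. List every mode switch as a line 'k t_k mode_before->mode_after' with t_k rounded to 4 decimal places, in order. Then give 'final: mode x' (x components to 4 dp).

Mode 1: guard c·x = -2.0640 hit at Δt = 0.4264 (t = 0.4264), x⁻ = (-2.0640) → reset → x⁺ = (-1.4183), jump to mode 3
Mode 3: guard c·x = 0.2076 hit at Δt = 1.3319 (t = 1.7583), x⁻ = (0.2076) → reset → x⁺ = (0.0059), jump to mode 2
Mode 2: flow for 0.6580 to horizon, guard not reached → x = (1.0243)

1 0.4264 1->3
2 1.7583 3->2
final: 2 1.0243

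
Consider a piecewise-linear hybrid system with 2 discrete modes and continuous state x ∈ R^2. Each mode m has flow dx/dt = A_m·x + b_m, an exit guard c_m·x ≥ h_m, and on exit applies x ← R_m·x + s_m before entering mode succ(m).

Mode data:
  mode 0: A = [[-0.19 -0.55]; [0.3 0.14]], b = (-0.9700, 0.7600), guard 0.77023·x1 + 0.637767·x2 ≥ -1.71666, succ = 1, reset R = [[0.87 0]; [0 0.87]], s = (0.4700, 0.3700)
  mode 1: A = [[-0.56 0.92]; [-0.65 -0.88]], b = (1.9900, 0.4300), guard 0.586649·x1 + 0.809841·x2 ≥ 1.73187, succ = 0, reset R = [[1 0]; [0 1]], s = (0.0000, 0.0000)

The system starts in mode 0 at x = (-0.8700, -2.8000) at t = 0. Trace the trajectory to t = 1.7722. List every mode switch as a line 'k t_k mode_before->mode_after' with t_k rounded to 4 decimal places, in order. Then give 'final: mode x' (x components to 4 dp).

Mode 0: guard c·x = -1.7167 hit at Δt = 1.2074 (t = 1.2074), x⁻ = (-0.1508, -2.5095) → reset → x⁺ = (0.3388, -1.8133), jump to mode 1
Mode 1: flow for 0.5648 to horizon, guard not reached → x = (0.6010, -1.0433)

1 1.2074 0->1
final: 1 0.6010 -1.0433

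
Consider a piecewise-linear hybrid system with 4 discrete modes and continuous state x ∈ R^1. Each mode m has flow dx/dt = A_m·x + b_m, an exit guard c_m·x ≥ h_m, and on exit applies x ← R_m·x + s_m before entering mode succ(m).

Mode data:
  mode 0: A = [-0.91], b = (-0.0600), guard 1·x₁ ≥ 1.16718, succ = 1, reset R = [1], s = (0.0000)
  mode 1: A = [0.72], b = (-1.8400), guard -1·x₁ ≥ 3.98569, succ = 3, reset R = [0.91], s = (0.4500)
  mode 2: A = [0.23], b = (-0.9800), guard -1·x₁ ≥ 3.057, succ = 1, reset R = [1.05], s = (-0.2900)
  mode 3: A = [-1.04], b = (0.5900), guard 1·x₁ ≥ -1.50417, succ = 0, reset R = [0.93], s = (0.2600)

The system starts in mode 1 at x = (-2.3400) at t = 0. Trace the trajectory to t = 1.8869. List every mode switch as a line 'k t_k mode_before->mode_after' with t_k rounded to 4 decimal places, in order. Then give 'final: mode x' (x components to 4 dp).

Mode 1: guard c·x = 3.9857 hit at Δt = 0.4025 (t = 0.4025), x⁻ = (-3.9857) → reset → x⁺ = (-3.1770), jump to mode 3
Mode 3: guard c·x = -1.5042 hit at Δt = 0.5692 (t = 0.9717), x⁻ = (-1.5042) → reset → x⁺ = (-1.1389), jump to mode 0
Mode 0: flow for 0.9152 to horizon, guard not reached → x = (-0.5325)

1 0.4025 1->3
2 0.9717 3->0
final: 0 -0.5325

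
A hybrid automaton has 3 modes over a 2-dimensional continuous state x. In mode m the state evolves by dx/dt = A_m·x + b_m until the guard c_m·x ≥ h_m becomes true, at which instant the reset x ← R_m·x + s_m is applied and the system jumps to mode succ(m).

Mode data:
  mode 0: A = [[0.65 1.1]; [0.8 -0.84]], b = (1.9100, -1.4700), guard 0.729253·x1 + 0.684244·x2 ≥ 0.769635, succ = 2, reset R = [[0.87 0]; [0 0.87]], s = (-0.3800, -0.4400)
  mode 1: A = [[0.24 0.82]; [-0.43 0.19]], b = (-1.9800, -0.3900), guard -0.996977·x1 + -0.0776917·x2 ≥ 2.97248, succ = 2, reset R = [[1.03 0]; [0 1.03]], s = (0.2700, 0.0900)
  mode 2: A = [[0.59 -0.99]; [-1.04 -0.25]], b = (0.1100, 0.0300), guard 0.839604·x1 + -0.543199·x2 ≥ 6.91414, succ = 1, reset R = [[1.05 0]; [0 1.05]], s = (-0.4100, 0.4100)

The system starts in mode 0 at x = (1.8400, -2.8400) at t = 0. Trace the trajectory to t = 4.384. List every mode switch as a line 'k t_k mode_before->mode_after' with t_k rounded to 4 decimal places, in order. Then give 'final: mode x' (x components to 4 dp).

1 0.6899 0->2
2 1.5049 2->1
3 2.8004 1->2
4 3.7967 2->1
final: 1 -0.1867 -7.6123

Mode 0: guard c·x = 0.7696 hit at Δt = 0.6899 (t = 0.6899), x⁻ = (2.4563, -1.4930) → reset → x⁺ = (1.7570, -1.7389), jump to mode 2
Mode 2: guard c·x = 6.9141 hit at Δt = 0.8150 (t = 1.5049), x⁻ = (5.6205, -4.0412) → reset → x⁺ = (5.4915, -3.8333), jump to mode 1
Mode 1: guard c·x = 2.9725 hit at Δt = 1.2955 (t = 2.8004), x⁻ = (-2.4483, -6.8425) → reset → x⁺ = (-2.2517, -6.9578), jump to mode 2
Mode 2: guard c·x = 6.9141 hit at Δt = 0.9963 (t = 3.7967), x⁻ = (4.2254, -6.1974) → reset → x⁺ = (4.0267, -6.0973), jump to mode 1
Mode 1: flow for 0.5873 to horizon, guard not reached → x = (-0.1867, -7.6123)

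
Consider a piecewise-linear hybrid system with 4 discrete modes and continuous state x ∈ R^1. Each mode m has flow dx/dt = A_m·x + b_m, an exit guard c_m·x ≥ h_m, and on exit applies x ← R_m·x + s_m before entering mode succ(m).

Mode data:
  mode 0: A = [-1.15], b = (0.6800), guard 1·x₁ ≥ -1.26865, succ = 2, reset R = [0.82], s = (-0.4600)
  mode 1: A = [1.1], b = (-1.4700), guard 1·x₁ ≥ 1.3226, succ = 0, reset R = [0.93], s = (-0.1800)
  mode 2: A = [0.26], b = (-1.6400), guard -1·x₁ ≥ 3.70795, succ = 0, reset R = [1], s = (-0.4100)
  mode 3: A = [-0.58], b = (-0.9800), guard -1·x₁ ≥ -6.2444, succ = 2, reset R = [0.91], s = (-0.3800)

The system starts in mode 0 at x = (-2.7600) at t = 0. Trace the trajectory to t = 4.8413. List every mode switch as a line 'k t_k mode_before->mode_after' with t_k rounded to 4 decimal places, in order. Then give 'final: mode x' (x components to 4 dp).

1 0.5120 0->2
2 1.4697 2->0
3 2.2775 0->2
4 3.2352 2->0
5 4.0430 0->2
final: 2 -3.3013

Mode 0: guard c·x = -1.2687 hit at Δt = 0.5120 (t = 0.5120), x⁻ = (-1.2687) → reset → x⁺ = (-1.5003), jump to mode 2
Mode 2: guard c·x = 3.7079 hit at Δt = 0.9577 (t = 1.4697), x⁻ = (-3.7079) → reset → x⁺ = (-4.1179), jump to mode 0
Mode 0: guard c·x = -1.2687 hit at Δt = 0.8078 (t = 2.2775), x⁻ = (-1.2686) → reset → x⁺ = (-1.5003), jump to mode 2
Mode 2: guard c·x = 3.7079 hit at Δt = 0.9577 (t = 3.2352), x⁻ = (-3.7079) → reset → x⁺ = (-4.1179), jump to mode 0
Mode 0: guard c·x = -1.2687 hit at Δt = 0.8078 (t = 4.0430), x⁻ = (-1.2686) → reset → x⁺ = (-1.5003), jump to mode 2
Mode 2: flow for 0.7983 to horizon, guard not reached → x = (-3.3013)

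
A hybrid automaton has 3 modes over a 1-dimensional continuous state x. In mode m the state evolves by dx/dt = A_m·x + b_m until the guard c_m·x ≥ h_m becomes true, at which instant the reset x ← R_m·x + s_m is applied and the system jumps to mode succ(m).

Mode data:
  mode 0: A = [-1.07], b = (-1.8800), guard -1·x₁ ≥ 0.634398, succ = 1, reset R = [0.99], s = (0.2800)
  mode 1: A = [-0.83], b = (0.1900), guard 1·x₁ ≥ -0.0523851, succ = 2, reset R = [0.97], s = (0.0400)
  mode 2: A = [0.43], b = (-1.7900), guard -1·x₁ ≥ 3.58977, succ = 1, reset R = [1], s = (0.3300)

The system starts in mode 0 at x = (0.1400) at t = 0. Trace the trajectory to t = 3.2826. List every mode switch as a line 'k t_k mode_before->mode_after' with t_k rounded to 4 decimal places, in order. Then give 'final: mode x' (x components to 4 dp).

1 0.4903 0->1
2 1.3558 1->2
3 2.7959 2->1
final: 1 -2.1004

Mode 0: guard c·x = 0.6344 hit at Δt = 0.4903 (t = 0.4903), x⁻ = (-0.6344) → reset → x⁺ = (-0.3481), jump to mode 1
Mode 1: guard c·x = -0.0524 hit at Δt = 0.8655 (t = 1.3558), x⁻ = (-0.0524) → reset → x⁺ = (-0.0108), jump to mode 2
Mode 2: guard c·x = 3.5898 hit at Δt = 1.4401 (t = 2.7959), x⁻ = (-3.5898) → reset → x⁺ = (-3.2598), jump to mode 1
Mode 1: flow for 0.4867 to horizon, guard not reached → x = (-2.1004)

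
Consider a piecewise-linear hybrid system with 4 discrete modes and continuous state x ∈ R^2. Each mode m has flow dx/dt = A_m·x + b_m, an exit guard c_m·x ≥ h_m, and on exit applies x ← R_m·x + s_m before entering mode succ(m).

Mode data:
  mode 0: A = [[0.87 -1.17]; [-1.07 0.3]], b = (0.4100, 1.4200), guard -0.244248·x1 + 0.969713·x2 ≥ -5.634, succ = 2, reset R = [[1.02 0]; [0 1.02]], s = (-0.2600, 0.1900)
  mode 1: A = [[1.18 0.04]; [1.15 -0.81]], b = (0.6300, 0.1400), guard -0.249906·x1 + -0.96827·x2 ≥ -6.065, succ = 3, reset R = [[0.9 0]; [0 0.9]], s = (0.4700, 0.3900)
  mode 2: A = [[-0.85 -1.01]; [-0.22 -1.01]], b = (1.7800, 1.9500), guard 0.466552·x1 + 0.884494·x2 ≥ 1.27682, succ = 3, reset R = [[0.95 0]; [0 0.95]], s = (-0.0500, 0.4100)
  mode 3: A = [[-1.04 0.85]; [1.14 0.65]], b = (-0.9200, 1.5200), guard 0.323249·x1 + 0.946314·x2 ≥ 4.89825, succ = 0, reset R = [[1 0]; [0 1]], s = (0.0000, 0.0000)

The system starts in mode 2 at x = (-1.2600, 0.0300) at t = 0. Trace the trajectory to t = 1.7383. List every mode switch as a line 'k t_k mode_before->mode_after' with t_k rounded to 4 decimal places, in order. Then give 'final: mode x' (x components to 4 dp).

1 1.1631 2->3
final: 3 0.6569 3.7872

Mode 2: guard c·x = 1.2768 hit at Δt = 1.1631 (t = 1.1631), x⁻ = (0.1296, 1.3752) → reset → x⁺ = (0.0731, 1.7165), jump to mode 3
Mode 3: flow for 0.5752 to horizon, guard not reached → x = (0.6569, 3.7872)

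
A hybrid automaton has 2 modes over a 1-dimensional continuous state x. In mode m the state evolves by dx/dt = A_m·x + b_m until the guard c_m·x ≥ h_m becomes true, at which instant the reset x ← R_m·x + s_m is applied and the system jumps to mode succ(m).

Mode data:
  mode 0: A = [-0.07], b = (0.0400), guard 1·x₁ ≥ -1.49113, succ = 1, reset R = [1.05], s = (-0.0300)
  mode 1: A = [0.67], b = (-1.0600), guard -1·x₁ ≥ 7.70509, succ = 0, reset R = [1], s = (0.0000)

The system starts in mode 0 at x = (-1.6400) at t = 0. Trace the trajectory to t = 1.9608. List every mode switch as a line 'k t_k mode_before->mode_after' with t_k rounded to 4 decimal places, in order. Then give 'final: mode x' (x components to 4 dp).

Mode 0: guard c·x = -1.4911 hit at Δt = 0.9956 (t = 0.9956), x⁻ = (-1.4911) → reset → x⁺ = (-1.5957), jump to mode 1
Mode 1: flow for 0.9652 to horizon, guard not reached → x = (-4.4849)

1 0.9956 0->1
final: 1 -4.4849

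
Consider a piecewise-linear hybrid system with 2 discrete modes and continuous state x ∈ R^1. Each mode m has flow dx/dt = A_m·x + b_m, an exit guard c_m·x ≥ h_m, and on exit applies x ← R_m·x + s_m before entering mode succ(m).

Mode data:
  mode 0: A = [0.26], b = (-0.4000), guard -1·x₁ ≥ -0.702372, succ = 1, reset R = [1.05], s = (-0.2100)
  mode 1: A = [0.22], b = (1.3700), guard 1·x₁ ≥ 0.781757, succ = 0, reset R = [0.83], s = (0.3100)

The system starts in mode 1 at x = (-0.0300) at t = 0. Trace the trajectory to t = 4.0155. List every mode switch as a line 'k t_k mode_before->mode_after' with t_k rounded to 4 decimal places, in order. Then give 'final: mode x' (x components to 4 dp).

1 0.5595 1->0
2 1.9687 0->1
3 2.1367 1->0
4 3.5459 0->1
5 3.7138 1->0
final: 0 0.9116

Mode 1: guard c·x = 0.7818 hit at Δt = 0.5595 (t = 0.5595), x⁻ = (0.7818) → reset → x⁺ = (0.9589), jump to mode 0
Mode 0: guard c·x = -0.7024 hit at Δt = 1.4092 (t = 1.9687), x⁻ = (0.7024) → reset → x⁺ = (0.5275), jump to mode 1
Mode 1: guard c·x = 0.7818 hit at Δt = 0.1680 (t = 2.1367), x⁻ = (0.7818) → reset → x⁺ = (0.9589), jump to mode 0
Mode 0: guard c·x = -0.7024 hit at Δt = 1.4092 (t = 3.5459), x⁻ = (0.7024) → reset → x⁺ = (0.5275), jump to mode 1
Mode 1: guard c·x = 0.7818 hit at Δt = 0.1680 (t = 3.7138), x⁻ = (0.7818) → reset → x⁺ = (0.9589), jump to mode 0
Mode 0: flow for 0.3017 to horizon, guard not reached → x = (0.9116)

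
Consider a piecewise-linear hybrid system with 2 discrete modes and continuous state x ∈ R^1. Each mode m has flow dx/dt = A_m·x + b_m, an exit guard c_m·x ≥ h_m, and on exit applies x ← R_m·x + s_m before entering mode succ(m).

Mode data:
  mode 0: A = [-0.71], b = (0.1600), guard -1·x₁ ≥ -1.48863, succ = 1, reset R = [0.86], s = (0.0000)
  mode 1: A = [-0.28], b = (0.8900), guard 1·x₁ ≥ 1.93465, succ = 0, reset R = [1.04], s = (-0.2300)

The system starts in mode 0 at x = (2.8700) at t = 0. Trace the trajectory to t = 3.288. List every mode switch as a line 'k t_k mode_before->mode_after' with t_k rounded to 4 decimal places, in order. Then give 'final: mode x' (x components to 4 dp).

1 1.0406 0->1
2 2.5503 1->0
3 2.8445 0->1
final: 1 1.5019

Mode 0: guard c·x = -1.4886 hit at Δt = 1.0406 (t = 1.0406), x⁻ = (1.4886) → reset → x⁺ = (1.2802), jump to mode 1
Mode 1: guard c·x = 1.9346 hit at Δt = 1.5097 (t = 2.5503), x⁻ = (1.9346) → reset → x⁺ = (1.7820), jump to mode 0
Mode 0: guard c·x = -1.4886 hit at Δt = 0.2942 (t = 2.8445), x⁻ = (1.4886) → reset → x⁺ = (1.2802), jump to mode 1
Mode 1: flow for 0.4435 to horizon, guard not reached → x = (1.5019)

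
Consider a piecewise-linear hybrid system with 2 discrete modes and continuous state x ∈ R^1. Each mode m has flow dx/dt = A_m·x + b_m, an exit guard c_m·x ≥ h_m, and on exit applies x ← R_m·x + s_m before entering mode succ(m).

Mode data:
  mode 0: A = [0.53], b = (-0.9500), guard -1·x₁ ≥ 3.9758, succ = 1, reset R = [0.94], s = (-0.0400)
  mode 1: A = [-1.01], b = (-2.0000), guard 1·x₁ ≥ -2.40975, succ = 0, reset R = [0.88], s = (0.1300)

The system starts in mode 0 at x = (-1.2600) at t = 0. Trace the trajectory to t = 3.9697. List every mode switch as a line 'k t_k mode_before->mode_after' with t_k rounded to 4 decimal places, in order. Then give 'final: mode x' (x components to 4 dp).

Mode 0: guard c·x = 3.9758 hit at Δt = 1.2008 (t = 1.2008), x⁻ = (-3.9758) → reset → x⁺ = (-3.7773), jump to mode 1
Mode 1: guard c·x = -2.4097 hit at Δt = 1.4170 (t = 2.6178), x⁻ = (-2.4098) → reset → x⁺ = (-1.9906), jump to mode 0
Mode 0: guard c·x = 3.9758 hit at Δt = 0.7959 (t = 3.4137), x⁻ = (-3.9758) → reset → x⁺ = (-3.7773), jump to mode 1
Mode 1: flow for 0.5560 to horizon, guard not reached → x = (-3.0051)

1 1.2008 0->1
2 2.6178 1->0
3 3.4137 0->1
final: 1 -3.0051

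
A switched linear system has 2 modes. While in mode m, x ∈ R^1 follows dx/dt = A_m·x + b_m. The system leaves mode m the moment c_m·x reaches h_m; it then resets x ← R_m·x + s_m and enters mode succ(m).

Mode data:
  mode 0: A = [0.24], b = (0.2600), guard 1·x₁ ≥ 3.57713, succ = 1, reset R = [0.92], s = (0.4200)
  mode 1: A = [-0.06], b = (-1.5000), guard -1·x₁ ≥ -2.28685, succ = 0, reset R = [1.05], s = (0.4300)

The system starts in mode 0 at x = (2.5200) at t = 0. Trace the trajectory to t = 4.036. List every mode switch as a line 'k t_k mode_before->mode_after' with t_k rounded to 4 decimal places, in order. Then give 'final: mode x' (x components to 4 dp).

1 1.0719 0->1
2 1.9198 1->0
3 2.6466 0->1
4 3.4945 1->0
final: 0 3.3745

Mode 0: guard c·x = 3.5771 hit at Δt = 1.0719 (t = 1.0719), x⁻ = (3.5771) → reset → x⁺ = (3.7110), jump to mode 1
Mode 1: guard c·x = -2.2868 hit at Δt = 0.8479 (t = 1.9198), x⁻ = (2.2869) → reset → x⁺ = (2.8312), jump to mode 0
Mode 0: guard c·x = 3.5771 hit at Δt = 0.7268 (t = 2.6466), x⁻ = (3.5771) → reset → x⁺ = (3.7110), jump to mode 1
Mode 1: guard c·x = -2.2868 hit at Δt = 0.8479 (t = 3.4945), x⁻ = (2.2869) → reset → x⁺ = (2.8312), jump to mode 0
Mode 0: flow for 0.5415 to horizon, guard not reached → x = (3.3745)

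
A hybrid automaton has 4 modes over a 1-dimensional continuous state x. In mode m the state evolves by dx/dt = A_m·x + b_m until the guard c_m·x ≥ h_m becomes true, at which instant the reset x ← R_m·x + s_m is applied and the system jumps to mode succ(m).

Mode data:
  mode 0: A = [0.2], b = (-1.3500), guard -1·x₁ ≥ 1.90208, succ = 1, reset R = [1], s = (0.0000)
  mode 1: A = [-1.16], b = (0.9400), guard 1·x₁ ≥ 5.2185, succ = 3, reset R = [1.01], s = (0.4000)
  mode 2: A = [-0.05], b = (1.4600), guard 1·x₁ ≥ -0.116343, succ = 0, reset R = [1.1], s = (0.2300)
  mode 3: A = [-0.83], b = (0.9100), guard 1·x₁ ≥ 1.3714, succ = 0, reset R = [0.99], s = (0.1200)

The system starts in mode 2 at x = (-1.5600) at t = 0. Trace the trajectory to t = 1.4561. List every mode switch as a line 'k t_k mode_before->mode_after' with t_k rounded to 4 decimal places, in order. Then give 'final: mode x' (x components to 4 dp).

Mode 2: guard c·x = -0.1163 hit at Δt = 0.9614 (t = 0.9614), x⁻ = (-0.1163) → reset → x⁺ = (0.1020), jump to mode 0
Mode 0: flow for 0.4947 to horizon, guard not reached → x = (-0.5894)

1 0.9614 2->0
final: 0 -0.5894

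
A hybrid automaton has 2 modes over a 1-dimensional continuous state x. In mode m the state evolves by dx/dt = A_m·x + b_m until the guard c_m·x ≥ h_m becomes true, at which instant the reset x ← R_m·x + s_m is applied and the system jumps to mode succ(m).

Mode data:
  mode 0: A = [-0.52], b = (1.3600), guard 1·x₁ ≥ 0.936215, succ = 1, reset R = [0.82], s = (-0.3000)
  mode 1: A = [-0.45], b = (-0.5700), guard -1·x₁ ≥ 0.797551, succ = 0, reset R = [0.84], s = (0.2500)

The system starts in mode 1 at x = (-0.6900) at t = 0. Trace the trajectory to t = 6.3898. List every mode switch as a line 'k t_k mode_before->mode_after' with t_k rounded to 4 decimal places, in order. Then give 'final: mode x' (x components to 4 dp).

1 0.4587 1->0
2 1.5972 0->1
3 4.5029 1->0
4 5.6414 0->1
final: 1 -0.0282

Mode 1: guard c·x = 0.7976 hit at Δt = 0.4587 (t = 0.4587), x⁻ = (-0.7976) → reset → x⁺ = (-0.4199), jump to mode 0
Mode 0: guard c·x = 0.9362 hit at Δt = 1.1385 (t = 1.5972), x⁻ = (0.9362) → reset → x⁺ = (0.4677), jump to mode 1
Mode 1: guard c·x = 0.7976 hit at Δt = 2.9057 (t = 4.5029), x⁻ = (-0.7976) → reset → x⁺ = (-0.4199), jump to mode 0
Mode 0: guard c·x = 0.9362 hit at Δt = 1.1385 (t = 5.6414), x⁻ = (0.9362) → reset → x⁺ = (0.4677), jump to mode 1
Mode 1: flow for 0.7484 to horizon, guard not reached → x = (-0.0282)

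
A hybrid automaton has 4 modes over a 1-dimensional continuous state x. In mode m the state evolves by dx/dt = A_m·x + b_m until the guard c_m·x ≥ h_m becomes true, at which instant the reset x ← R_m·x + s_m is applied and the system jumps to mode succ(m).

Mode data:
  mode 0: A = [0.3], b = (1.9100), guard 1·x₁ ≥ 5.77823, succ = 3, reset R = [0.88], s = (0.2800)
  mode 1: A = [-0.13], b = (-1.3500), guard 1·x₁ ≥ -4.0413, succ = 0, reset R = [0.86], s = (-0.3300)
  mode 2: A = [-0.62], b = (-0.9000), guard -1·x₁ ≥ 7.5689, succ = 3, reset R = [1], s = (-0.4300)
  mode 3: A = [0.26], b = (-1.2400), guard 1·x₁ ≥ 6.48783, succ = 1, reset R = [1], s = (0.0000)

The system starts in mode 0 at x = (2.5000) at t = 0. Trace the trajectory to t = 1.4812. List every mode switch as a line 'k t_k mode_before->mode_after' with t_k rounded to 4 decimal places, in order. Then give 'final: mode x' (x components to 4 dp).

Mode 0: guard c·x = 5.7782 hit at Δt = 1.0487 (t = 1.0487), x⁻ = (5.7782) → reset → x⁺ = (5.3648), jump to mode 3
Mode 3: flow for 0.4325 to horizon, guard not reached → x = (5.4357)

1 1.0487 0->3
final: 3 5.4357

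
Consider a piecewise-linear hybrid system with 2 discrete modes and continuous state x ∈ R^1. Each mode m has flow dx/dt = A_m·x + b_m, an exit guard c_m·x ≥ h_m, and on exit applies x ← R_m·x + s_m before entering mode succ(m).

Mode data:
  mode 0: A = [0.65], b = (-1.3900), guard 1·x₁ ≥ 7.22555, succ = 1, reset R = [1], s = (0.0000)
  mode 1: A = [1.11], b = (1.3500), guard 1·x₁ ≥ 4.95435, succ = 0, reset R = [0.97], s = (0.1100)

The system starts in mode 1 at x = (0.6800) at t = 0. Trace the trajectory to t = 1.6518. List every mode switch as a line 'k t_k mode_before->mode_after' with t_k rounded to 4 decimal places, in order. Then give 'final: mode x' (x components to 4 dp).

Mode 1: guard c·x = 4.9543 hit at Δt = 1.0630 (t = 1.0630), x⁻ = (4.9543) → reset → x⁺ = (4.9157), jump to mode 0
Mode 0: flow for 0.5888 to horizon, guard not reached → x = (6.2107)

1 1.0630 1->0
final: 0 6.2107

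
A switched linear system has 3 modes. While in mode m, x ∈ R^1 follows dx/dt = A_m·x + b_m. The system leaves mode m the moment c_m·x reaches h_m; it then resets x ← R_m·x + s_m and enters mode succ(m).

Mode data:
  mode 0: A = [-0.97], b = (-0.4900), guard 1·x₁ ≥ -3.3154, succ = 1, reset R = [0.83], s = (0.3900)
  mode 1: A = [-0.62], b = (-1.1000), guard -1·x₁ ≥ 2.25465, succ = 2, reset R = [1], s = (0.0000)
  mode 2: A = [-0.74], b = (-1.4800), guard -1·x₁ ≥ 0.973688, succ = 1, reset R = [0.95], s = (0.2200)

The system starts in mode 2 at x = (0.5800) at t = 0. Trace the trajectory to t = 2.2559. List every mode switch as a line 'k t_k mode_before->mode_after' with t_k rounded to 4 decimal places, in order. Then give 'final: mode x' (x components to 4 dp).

1 1.2457 2->1
final: 1 -1.2027

Mode 2: guard c·x = 0.9737 hit at Δt = 1.2457 (t = 1.2457), x⁻ = (-0.9737) → reset → x⁺ = (-0.7050), jump to mode 1
Mode 1: flow for 1.0102 to horizon, guard not reached → x = (-1.2027)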